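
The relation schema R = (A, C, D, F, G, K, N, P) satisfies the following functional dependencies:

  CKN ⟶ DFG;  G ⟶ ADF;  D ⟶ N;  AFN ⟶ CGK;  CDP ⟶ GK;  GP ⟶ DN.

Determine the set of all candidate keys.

{G, P}⁺: G→ADF adds A, D, F; D→N adds N; AFN→CGK adds C, K → {A, C, D, F, G, K, N, P}. Minimal: {P}⁺ = {P}; {G}⁺ = {A, C, D, F, G, K, N} — none reach the full schema.
{C, D, P}⁺: D→N adds N; CDP→GK adds G, K; CKN→DFG adds F; G→ADF adds A → {A, C, D, F, G, K, N, P}. Minimal: {D, P}⁺ = {D, N, P}; {C, P}⁺ = {C, P}; {C, D}⁺ = {C, D, N} — none reach the full schema.
{A, D, F, P}⁺: D→N adds N; AFN→CGK adds C, G, K → {A, C, D, F, G, K, N, P}. Minimal: {D, F, P}⁺ = {D, F, N, P}; {A, F, P}⁺ = {A, F, P}; {A, D, P}⁺ = {A, D, N, P}; … — none reach the full schema.
{A, F, N, P}⁺: AFN→CGK adds C, G, K; GP→DN adds D → {A, C, D, F, G, K, N, P}. Minimal: {F, N, P}⁺ = {F, N, P}; {A, N, P}⁺ = {A, N, P}; {A, F, P}⁺ = {A, F, P}; … — none reach the full schema.
{C, K, N, P}⁺: CKN→DFG adds D, F, G; G→ADF adds A → {A, C, D, F, G, K, N, P}. Minimal: {K, N, P}⁺ = {K, N, P}; {C, N, P}⁺ = {C, N, P}; {C, K, P}⁺ = {C, K, P}; … — none reach the full schema.
Any other superkey contains one of these as a subset, so there are no further candidate keys.

GP; CDP; ADFP; AFNP; CKNP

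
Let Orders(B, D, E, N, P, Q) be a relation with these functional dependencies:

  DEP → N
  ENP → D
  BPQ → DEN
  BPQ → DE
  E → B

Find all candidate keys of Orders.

(B, P, Q), (E, P, Q)

Attributes P, Q never appear on any right-hand side, so every candidate key must contain {P, Q}.
{P, Q}⁺ = {P, Q}, which is not all of the schema, so we must add further attributes.
{B, P, Q}⁺: BPQ→DEN adds D, E, N → {B, D, E, N, P, Q}. Minimal: {P, Q}⁺ = {P, Q}; {B, Q}⁺ = {B, Q}; {B, P}⁺ = {B, P} — none reach the full schema.
{E, P, Q}⁺: E→B adds B; BPQ→DEN adds D, N → {B, D, E, N, P, Q}. Minimal: {P, Q}⁺ = {P, Q}; {E, Q}⁺ = {B, E, Q}; {E, P}⁺ = {B, E, P} — none reach the full schema.
Any other superkey contains one of these as a subset, so there are no further candidate keys.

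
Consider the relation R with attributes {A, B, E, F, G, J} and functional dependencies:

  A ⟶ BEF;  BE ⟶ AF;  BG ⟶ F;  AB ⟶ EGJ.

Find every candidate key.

{A}; {B, E}

{A}⁺: A→BEF adds B, E, F; AB→EGJ adds G, J → {A, B, E, F, G, J}.
{B, E}⁺: BE→AF adds A, F; AB→EGJ adds G, J → {A, B, E, F, G, J}. Minimal: {E}⁺ = {E}; {B}⁺ = {B} — none reach the full schema.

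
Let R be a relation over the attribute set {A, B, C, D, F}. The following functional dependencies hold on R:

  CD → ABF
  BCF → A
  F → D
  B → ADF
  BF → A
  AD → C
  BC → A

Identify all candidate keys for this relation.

{B}, {A, D}, {A, F}, {C, D}, {C, F}

{B}⁺: B→ADF adds A, D, F; AD→C adds C → {A, B, C, D, F}.
{A, D}⁺: AD→C adds C; CD→ABF adds B, F → {A, B, C, D, F}. Minimal: {D}⁺ = {D}; {A}⁺ = {A} — none reach the full schema.
{A, F}⁺: F→D adds D; AD→C adds C; CD→ABF adds B → {A, B, C, D, F}. Minimal: {F}⁺ = {D, F}; {A}⁺ = {A} — none reach the full schema.
{C, D}⁺: CD→ABF adds A, B, F → {A, B, C, D, F}. Minimal: {D}⁺ = {D}; {C}⁺ = {C} — none reach the full schema.
{C, F}⁺: F→D adds D; CD→ABF adds A, B → {A, B, C, D, F}. Minimal: {F}⁺ = {D, F}; {C}⁺ = {C} — none reach the full schema.
Any other superkey contains one of these as a subset, so there are no further candidate keys.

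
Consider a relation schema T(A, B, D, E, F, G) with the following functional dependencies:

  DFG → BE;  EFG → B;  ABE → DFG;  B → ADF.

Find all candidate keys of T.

{B, E}, {B, G}, {D, F, G}, {E, F, G}

{B, E}⁺: B→ADF adds A, D, F; ABE→DFG adds G → {A, B, D, E, F, G}. Minimal: {E}⁺ = {E}; {B}⁺ = {A, B, D, F} — none reach the full schema.
{B, G}⁺: B→ADF adds A, D, F; DFG→BE adds E → {A, B, D, E, F, G}. Minimal: {G}⁺ = {G}; {B}⁺ = {A, B, D, F} — none reach the full schema.
{D, F, G}⁺: DFG→BE adds B, E; B→ADF adds A → {A, B, D, E, F, G}. Minimal: {F, G}⁺ = {F, G}; {D, G}⁺ = {D, G}; {D, F}⁺ = {D, F} — none reach the full schema.
{E, F, G}⁺: EFG→B adds B; B→ADF adds A, D → {A, B, D, E, F, G}. Minimal: {F, G}⁺ = {F, G}; {E, G}⁺ = {E, G}; {E, F}⁺ = {E, F} — none reach the full schema.
Any other superkey contains one of these as a subset, so there are no further candidate keys.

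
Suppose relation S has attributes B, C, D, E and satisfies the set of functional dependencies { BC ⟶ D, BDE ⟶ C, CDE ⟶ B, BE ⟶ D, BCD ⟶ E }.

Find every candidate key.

{B, C}, {B, E}, {C, D, E}

{B, C}⁺: BC→D adds D; BCD→E adds E → {B, C, D, E}. Minimal: {C}⁺ = {C}; {B}⁺ = {B} — none reach the full schema.
{B, E}⁺: BE→D adds D; BDE→C adds C → {B, C, D, E}. Minimal: {E}⁺ = {E}; {B}⁺ = {B} — none reach the full schema.
{C, D, E}⁺: CDE→B adds B → {B, C, D, E}. Minimal: {D, E}⁺ = {D, E}; {C, E}⁺ = {C, E}; {C, D}⁺ = {C, D} — none reach the full schema.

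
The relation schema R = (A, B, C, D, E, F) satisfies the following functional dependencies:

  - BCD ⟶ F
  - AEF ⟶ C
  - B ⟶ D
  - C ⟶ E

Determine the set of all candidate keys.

Attributes A, B never appear on any right-hand side, so every candidate key must contain {A, B}.
{A, B}⁺ = {A, B, D}, which is not all of the schema, so we must add further attributes.
{A, B, C}⁺: B→D adds D; C→E adds E; BCD→F adds F → {A, B, C, D, E, F}. Minimal: {B, C}⁺ = {B, C, D, E, F}; {A, C}⁺ = {A, C, E}; {A, B}⁺ = {A, B, D} — none reach the full schema.
{A, B, E, F}⁺: AEF→C adds C; B→D adds D → {A, B, C, D, E, F}. Minimal: {B, E, F}⁺ = {B, D, E, F}; {A, E, F}⁺ = {A, C, E, F}; {A, B, F}⁺ = {A, B, D, F}; … — none reach the full schema.
Any other superkey contains one of these as a subset, so there are no further candidate keys.

{A, B, C}, {A, B, E, F}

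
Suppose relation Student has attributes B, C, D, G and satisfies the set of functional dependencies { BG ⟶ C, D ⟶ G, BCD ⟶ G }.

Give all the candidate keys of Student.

BD

{B, D}⁺: D→G adds G; BG→C adds C → {B, C, D, G}.
No other minimal superkey exists.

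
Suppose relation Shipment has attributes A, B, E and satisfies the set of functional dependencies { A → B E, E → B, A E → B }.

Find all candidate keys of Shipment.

{A}

Attribute A never appears on the right-hand side of any dependency, so A must belong to every candidate key.
{A}⁺ = {A, B, E}, which is all of the schema, so {A} is the only candidate key.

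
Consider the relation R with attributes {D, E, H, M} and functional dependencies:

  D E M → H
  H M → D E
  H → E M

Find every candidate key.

{H}⁺: H→EM adds E, M; HM→DE adds D → {D, E, H, M}.
{D, E, M}⁺: DEM→H adds H → {D, E, H, M}.

{H}, {D, E, M}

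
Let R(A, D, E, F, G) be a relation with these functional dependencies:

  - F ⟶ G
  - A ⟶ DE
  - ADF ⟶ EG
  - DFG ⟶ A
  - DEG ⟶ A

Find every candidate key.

AF; DF

Attribute F never appears on the right-hand side of any dependency, so F must belong to every candidate key.
{F}⁺ = {F, G}, which is not all of the schema, so we must add further attributes.
{A, F}⁺: F→G adds G; A→DE adds D, E → {A, D, E, F, G}. Minimal: {F}⁺ = {F, G}; {A}⁺ = {A, D, E} — none reach the full schema.
{D, F}⁺: F→G adds G; DFG→A adds A; A→DE adds E → {A, D, E, F, G}. Minimal: {F}⁺ = {F, G}; {D}⁺ = {D} — none reach the full schema.
Any other superkey contains one of these as a subset, so there are no further candidate keys.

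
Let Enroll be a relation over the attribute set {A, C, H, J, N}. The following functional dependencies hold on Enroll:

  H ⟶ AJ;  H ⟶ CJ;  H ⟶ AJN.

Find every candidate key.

{H}

{H}⁺: H→AJ adds A, J; H→CJ adds C; H→AJN adds N → {A, C, H, J, N}.
No other minimal superkey exists.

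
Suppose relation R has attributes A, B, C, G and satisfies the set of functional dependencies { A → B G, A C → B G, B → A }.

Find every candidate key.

{A, C}⁺: A→BG adds B, G → {A, B, C, G}.
{B, C}⁺: B→A adds A; A→BG adds G → {A, B, C, G}.
Any other superkey contains one of these as a subset, so there are no further candidate keys.

{A, C}, {B, C}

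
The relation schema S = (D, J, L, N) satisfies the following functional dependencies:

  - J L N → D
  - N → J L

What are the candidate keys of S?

{N}⁺: N→JL adds J, L; JLN→D adds D → {D, J, L, N}.

{N}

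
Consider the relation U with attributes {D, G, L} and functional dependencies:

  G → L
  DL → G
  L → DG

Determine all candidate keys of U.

{G}⁺: G→L adds L; L→DG adds D → {D, G, L}.
{L}⁺: L→DG adds D, G → {D, G, L}.

{G}, {L}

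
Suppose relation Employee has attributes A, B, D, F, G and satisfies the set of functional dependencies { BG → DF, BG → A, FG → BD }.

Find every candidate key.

(B, G), (F, G)

Attribute G never appears on the right-hand side of any dependency, so G must belong to every candidate key.
{G}⁺ = {G}, which is not all of the schema, so we must add further attributes.
{B, G}⁺: BG→DF adds D, F; BG→A adds A → {A, B, D, F, G}.
{F, G}⁺: FG→BD adds B, D; BG→A adds A → {A, B, D, F, G}.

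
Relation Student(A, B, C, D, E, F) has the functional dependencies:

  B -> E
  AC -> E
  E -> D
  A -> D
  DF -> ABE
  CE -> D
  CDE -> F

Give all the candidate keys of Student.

{A, C}, {B, C}, {C, E}, {C, D, F}

Attribute C never appears on the right-hand side of any dependency, so C must belong to every candidate key.
{C}⁺ = {C}, which is not all of the schema, so we must add further attributes.
{A, C}⁺: AC→E adds E; E→D adds D; CDE→F adds F; DF→ABE adds B → {A, B, C, D, E, F}. Minimal: {C}⁺ = {C}; {A}⁺ = {A, D} — none reach the full schema.
{B, C}⁺: B→E adds E; E→D adds D; CDE→F adds F; DF→ABE adds A → {A, B, C, D, E, F}. Minimal: {C}⁺ = {C}; {B}⁺ = {B, D, E} — none reach the full schema.
{C, E}⁺: E→D adds D; CDE→F adds F; DF→ABE adds A, B → {A, B, C, D, E, F}. Minimal: {E}⁺ = {D, E}; {C}⁺ = {C} — none reach the full schema.
{C, D, F}⁺: DF→ABE adds A, B, E → {A, B, C, D, E, F}. Minimal: {D, F}⁺ = {A, B, D, E, F}; {C, F}⁺ = {C, F}; {C, D}⁺ = {C, D} — none reach the full schema.
Any other superkey contains one of these as a subset, so there are no further candidate keys.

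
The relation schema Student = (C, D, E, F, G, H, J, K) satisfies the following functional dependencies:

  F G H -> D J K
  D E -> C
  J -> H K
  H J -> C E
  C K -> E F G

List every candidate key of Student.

J; CHK; FGH; DEHK

{J}⁺: J→HK adds H, K; HJ→CE adds C, E; CK→EFG adds F, G; FGH→DJK adds D → {C, D, E, F, G, H, J, K}.
{C, H, K}⁺: CK→EFG adds E, F, G; FGH→DJK adds D, J → {C, D, E, F, G, H, J, K}. Minimal: {H, K}⁺ = {H, K}; {C, K}⁺ = {C, E, F, G, K}; {C, H}⁺ = {C, H} — none reach the full schema.
{F, G, H}⁺: FGH→DJK adds D, J, K; HJ→CE adds C, E → {C, D, E, F, G, H, J, K}. Minimal: {G, H}⁺ = {G, H}; {F, H}⁺ = {F, H}; {F, G}⁺ = {F, G} — none reach the full schema.
{D, E, H, K}⁺: DE→C adds C; CK→EFG adds F, G; FGH→DJK adds J → {C, D, E, F, G, H, J, K}. Minimal: {E, H, K}⁺ = {E, H, K}; {D, H, K}⁺ = {D, H, K}; {D, E, K}⁺ = {C, D, E, F, G, K}; … — none reach the full schema.
Any other superkey contains one of these as a subset, so there are no further candidate keys.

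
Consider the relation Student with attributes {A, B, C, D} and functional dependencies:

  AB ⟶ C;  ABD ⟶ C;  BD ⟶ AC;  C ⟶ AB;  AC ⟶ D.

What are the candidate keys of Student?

{C}⁺: C→AB adds A, B; AC→D adds D → {A, B, C, D}.
{A, B}⁺: AB→C adds C; AC→D adds D → {A, B, C, D}. Minimal: {B}⁺ = {B}; {A}⁺ = {A} — none reach the full schema.
{B, D}⁺: BD→AC adds A, C → {A, B, C, D}. Minimal: {D}⁺ = {D}; {B}⁺ = {B} — none reach the full schema.
Any other superkey contains one of these as a subset, so there are no further candidate keys.

C; AB; BD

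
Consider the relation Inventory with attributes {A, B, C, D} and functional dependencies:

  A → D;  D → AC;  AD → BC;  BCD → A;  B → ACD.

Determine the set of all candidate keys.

{A}, {B}, {D}

{A}⁺: A→D adds D; D→AC adds C; AD→BC adds B → {A, B, C, D}.
{B}⁺: B→ACD adds A, C, D → {A, B, C, D}.
{D}⁺: D→AC adds A, C; AD→BC adds B → {A, B, C, D}.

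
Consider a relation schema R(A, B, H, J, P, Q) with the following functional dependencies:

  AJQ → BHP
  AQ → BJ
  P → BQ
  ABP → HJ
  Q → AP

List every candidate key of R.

{P}⁺: P→BQ adds B, Q; Q→AP adds A; AQ→BJ adds J; ABP→HJ adds H → {A, B, H, J, P, Q}.
{Q}⁺: Q→AP adds A, P; AQ→BJ adds B, J; ABP→HJ adds H → {A, B, H, J, P, Q}.

{P}, {Q}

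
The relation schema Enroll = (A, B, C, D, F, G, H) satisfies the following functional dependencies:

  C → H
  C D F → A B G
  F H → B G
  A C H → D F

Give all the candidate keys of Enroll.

AC, CDF

{A, C}⁺: C→H adds H; ACH→DF adds D, F; CDF→ABG adds B, G → {A, B, C, D, F, G, H}. Minimal: {C}⁺ = {C, H}; {A}⁺ = {A} — none reach the full schema.
{C, D, F}⁺: C→H adds H; CDF→ABG adds A, B, G → {A, B, C, D, F, G, H}. Minimal: {D, F}⁺ = {D, F}; {C, F}⁺ = {B, C, F, G, H}; {C, D}⁺ = {C, D, H} — none reach the full schema.
Any other superkey contains one of these as a subset, so there are no further candidate keys.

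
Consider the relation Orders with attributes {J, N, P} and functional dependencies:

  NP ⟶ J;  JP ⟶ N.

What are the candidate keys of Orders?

Attribute P never appears on the right-hand side of any dependency, so P must belong to every candidate key.
{P}⁺ = {P}, which is not all of the schema, so we must add further attributes.
{J, P}⁺: JP→N adds N → {J, N, P}.
{N, P}⁺: NP→J adds J → {J, N, P}.

{J, P}, {N, P}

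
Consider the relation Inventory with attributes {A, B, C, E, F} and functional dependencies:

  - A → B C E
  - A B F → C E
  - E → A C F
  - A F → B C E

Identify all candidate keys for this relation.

{A}⁺: A→BCE adds B, C, E; E→ACF adds F → {A, B, C, E, F}.
{E}⁺: E→ACF adds A, C, F; AF→BCE adds B → {A, B, C, E, F}.

{A}; {E}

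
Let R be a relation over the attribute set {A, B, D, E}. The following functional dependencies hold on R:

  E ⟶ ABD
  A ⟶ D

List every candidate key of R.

{E}

{E}⁺: E→ABD adds A, B, D → {A, B, D, E}.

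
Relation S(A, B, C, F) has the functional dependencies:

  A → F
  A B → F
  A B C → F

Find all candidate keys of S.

{A, B, C}

Attributes A, B, C never appear on any right-hand side, so every candidate key must contain {A, B, C}.
{A, B, C}⁺ = {A, B, C, F}, which is all of the schema, so {A, B, C} is the only candidate key.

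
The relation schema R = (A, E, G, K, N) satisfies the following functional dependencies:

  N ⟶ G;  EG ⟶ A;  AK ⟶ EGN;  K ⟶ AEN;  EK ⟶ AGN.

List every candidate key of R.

(K)

Attribute K never appears on the right-hand side of any dependency, so K must belong to every candidate key.
{K}⁺ = {A, E, G, K, N}, which is all of the schema, so {K} is the only candidate key.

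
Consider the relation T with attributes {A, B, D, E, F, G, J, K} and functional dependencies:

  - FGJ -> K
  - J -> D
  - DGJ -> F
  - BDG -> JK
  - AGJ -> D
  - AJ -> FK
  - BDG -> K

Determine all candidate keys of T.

{A, B, D, E, G}, {A, B, E, G, J}

{A, B, D, E, G}⁺: BDG→JK adds J, K; AJ→FK adds F → {A, B, D, E, F, G, J, K}. Minimal: {B, D, E, G}⁺ = {B, D, E, F, G, J, K}; {A, D, E, G}⁺ = {A, D, E, G}; {A, B, E, G}⁺ = {A, B, E, G}; … — none reach the full schema.
{A, B, E, G, J}⁺: J→D adds D; DGJ→F adds F; BDG→JK adds K → {A, B, D, E, F, G, J, K}. Minimal: {B, E, G, J}⁺ = {B, D, E, F, G, J, K}; {A, E, G, J}⁺ = {A, D, E, F, G, J, K}; {A, B, G, J}⁺ = {A, B, D, F, G, J, K}; … — none reach the full schema.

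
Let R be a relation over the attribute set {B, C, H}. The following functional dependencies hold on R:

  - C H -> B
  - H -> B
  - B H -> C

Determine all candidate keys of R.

{H}

Attribute H never appears on the right-hand side of any dependency, so H must belong to every candidate key.
{H}⁺ = {B, C, H}, which is all of the schema, so {H} is the only candidate key.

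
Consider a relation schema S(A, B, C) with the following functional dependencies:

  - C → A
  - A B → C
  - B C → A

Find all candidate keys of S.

Attribute B never appears on the right-hand side of any dependency, so B must belong to every candidate key.
{B}⁺ = {B}, which is not all of the schema, so we must add further attributes.
{A, B}⁺: AB→C adds C → {A, B, C}.
{B, C}⁺: C→A adds A → {A, B, C}.
Any other superkey contains one of these as a subset, so there are no further candidate keys.

{A, B}, {B, C}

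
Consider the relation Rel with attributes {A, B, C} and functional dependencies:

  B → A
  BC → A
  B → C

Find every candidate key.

{B}

Attribute B never appears on the right-hand side of any dependency, so B must belong to every candidate key.
{B}⁺ = {A, B, C}, which is all of the schema, so {B} is the only candidate key.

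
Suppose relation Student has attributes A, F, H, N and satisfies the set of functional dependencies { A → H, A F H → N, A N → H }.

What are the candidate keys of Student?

Attributes A, F never appear on any right-hand side, so every candidate key must contain {A, F}.
{A, F}⁺ = {A, F, H, N}, which is all of the schema, so {A, F} is the only candidate key.

{A, F}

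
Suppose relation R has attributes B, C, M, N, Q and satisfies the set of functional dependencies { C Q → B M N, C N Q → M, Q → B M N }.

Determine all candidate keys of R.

Attributes C, Q never appear on any right-hand side, so every candidate key must contain {C, Q}.
{C, Q}⁺ = {B, C, M, N, Q}, which is all of the schema, so {C, Q} is the only candidate key.

CQ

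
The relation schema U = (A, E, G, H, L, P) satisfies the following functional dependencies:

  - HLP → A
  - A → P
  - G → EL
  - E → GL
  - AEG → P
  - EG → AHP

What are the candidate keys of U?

{E}⁺: E→GL adds G, L; EG→AHP adds A, H, P → {A, E, G, H, L, P}.
{G}⁺: G→EL adds E, L; EG→AHP adds A, H, P → {A, E, G, H, L, P}.
Any other superkey contains one of these as a subset, so there are no further candidate keys.

{E}, {G}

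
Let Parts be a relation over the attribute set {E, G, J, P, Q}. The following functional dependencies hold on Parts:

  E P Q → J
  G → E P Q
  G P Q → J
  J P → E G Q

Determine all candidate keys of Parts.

{G}⁺: G→EPQ adds E, P, Q; GPQ→J adds J → {E, G, J, P, Q}.
{J, P}⁺: JP→EGQ adds E, G, Q → {E, G, J, P, Q}. Minimal: {P}⁺ = {P}; {J}⁺ = {J} — none reach the full schema.
{E, P, Q}⁺: EPQ→J adds J; JP→EGQ adds G → {E, G, J, P, Q}. Minimal: {P, Q}⁺ = {P, Q}; {E, Q}⁺ = {E, Q}; {E, P}⁺ = {E, P} — none reach the full schema.

{G}, {J, P}, {E, P, Q}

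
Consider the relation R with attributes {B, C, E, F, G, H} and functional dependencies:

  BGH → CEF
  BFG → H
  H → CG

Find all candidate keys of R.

Attribute B never appears on the right-hand side of any dependency, so B must belong to every candidate key.
{B}⁺ = {B}, which is not all of the schema, so we must add further attributes.
{B, H}⁺: H→CG adds C, G; BGH→CEF adds E, F → {B, C, E, F, G, H}. Minimal: {H}⁺ = {C, G, H}; {B}⁺ = {B} — none reach the full schema.
{B, F, G}⁺: BFG→H adds H; H→CG adds C; BGH→CEF adds E → {B, C, E, F, G, H}. Minimal: {F, G}⁺ = {F, G}; {B, G}⁺ = {B, G}; {B, F}⁺ = {B, F} — none reach the full schema.
Any other superkey contains one of these as a subset, so there are no further candidate keys.

{B, H}, {B, F, G}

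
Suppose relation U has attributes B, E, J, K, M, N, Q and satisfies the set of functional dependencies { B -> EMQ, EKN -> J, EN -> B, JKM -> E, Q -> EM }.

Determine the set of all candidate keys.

{B, K, N}⁺: B→EMQ adds E, M, Q; EKN→J adds J → {B, E, J, K, M, N, Q}. Minimal: {K, N}⁺ = {K, N}; {B, N}⁺ = {B, E, M, N, Q}; {B, K}⁺ = {B, E, K, M, Q} — none reach the full schema.
{E, K, N}⁺: EKN→J adds J; EN→B adds B; B→EMQ adds M, Q → {B, E, J, K, M, N, Q}. Minimal: {K, N}⁺ = {K, N}; {E, N}⁺ = {B, E, M, N, Q}; {E, K}⁺ = {E, K} — none reach the full schema.
{K, N, Q}⁺: Q→EM adds E, M; EKN→J adds J; EN→B adds B → {B, E, J, K, M, N, Q}. Minimal: {N, Q}⁺ = {B, E, M, N, Q}; {K, Q}⁺ = {E, K, M, Q}; {K, N}⁺ = {K, N} — none reach the full schema.
{J, K, M, N}⁺: JKM→E adds E; EN→B adds B; B→EMQ adds Q → {B, E, J, K, M, N, Q}. Minimal: {K, M, N}⁺ = {K, M, N}; {J, M, N}⁺ = {J, M, N}; {J, K, N}⁺ = {J, K, N}; … — none reach the full schema.
Any other superkey contains one of these as a subset, so there are no further candidate keys.

{B, K, N}; {E, K, N}; {K, N, Q}; {J, K, M, N}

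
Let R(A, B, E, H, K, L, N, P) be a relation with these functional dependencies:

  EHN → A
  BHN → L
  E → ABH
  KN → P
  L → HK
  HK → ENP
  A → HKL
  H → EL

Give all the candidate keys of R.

(A), (E), (H), (L)

{A}⁺: A→HKL adds H, K, L; H→EL adds E; E→ABH adds B; HK→ENP adds N, P → {A, B, E, H, K, L, N, P}.
{E}⁺: E→ABH adds A, B, H; A→HKL adds K, L; HK→ENP adds N, P → {A, B, E, H, K, L, N, P}.
{H}⁺: H→EL adds E, L; E→ABH adds A, B; L→HK adds K; HK→ENP adds N, P → {A, B, E, H, K, L, N, P}.
{L}⁺: L→HK adds H, K; HK→ENP adds E, N, P; EHN→A adds A; E→ABH adds B → {A, B, E, H, K, L, N, P}.
Any other superkey contains one of these as a subset, so there are no further candidate keys.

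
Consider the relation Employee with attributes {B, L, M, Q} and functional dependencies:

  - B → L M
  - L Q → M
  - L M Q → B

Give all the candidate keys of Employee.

{B, Q}, {L, Q}

{B, Q}⁺: B→LM adds L, M → {B, L, M, Q}.
{L, Q}⁺: LQ→M adds M; LMQ→B adds B → {B, L, M, Q}.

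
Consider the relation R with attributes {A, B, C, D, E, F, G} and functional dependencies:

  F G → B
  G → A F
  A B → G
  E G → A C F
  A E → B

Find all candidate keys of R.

{A, D, E}⁺: AE→B adds B; AB→G adds G; EG→ACF adds C, F → {A, B, C, D, E, F, G}.
{D, E, G}⁺: G→AF adds A, F; EG→ACF adds C; AE→B adds B → {A, B, C, D, E, F, G}.
Any other superkey contains one of these as a subset, so there are no further candidate keys.

{A, D, E}, {D, E, G}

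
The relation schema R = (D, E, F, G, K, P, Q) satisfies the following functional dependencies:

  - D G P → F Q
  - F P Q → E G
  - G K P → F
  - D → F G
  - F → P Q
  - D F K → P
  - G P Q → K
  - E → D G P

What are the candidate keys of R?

{D}⁺: D→FG adds F, G; F→PQ adds P, Q; GPQ→K adds K; FPQ→EG adds E → {D, E, F, G, K, P, Q}.
{E}⁺: E→DGP adds D, G, P; DGP→FQ adds F, Q; GPQ→K adds K → {D, E, F, G, K, P, Q}.
{F}⁺: F→PQ adds P, Q; FPQ→EG adds E, G; GPQ→K adds K; E→DGP adds D → {D, E, F, G, K, P, Q}.
{G, K, P}⁺: GKP→F adds F; F→PQ adds Q; FPQ→EG adds E; E→DGP adds D → {D, E, F, G, K, P, Q}. Minimal: {K, P}⁺ = {K, P}; {G, P}⁺ = {G, P}; {G, K}⁺ = {G, K} — none reach the full schema.
{G, P, Q}⁺: GPQ→K adds K; GKP→F adds F; FPQ→EG adds E; E→DGP adds D → {D, E, F, G, K, P, Q}. Minimal: {P, Q}⁺ = {P, Q}; {G, Q}⁺ = {G, Q}; {G, P}⁺ = {G, P} — none reach the full schema.

{D}, {E}, {F}, {G, K, P}, {G, P, Q}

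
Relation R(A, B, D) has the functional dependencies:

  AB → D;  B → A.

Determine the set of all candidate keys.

{B}

Attribute B never appears on the right-hand side of any dependency, so B must belong to every candidate key.
{B}⁺ = {A, B, D}, which is all of the schema, so {B} is the only candidate key.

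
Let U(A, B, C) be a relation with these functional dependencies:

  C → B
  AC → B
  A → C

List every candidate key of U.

{A}⁺: A→C adds C; C→B adds B → {A, B, C}.

A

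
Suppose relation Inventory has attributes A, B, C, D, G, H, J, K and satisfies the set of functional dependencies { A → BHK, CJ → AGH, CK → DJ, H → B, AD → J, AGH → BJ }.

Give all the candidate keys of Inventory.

Attribute C never appears on the right-hand side of any dependency, so C must belong to every candidate key.
{C}⁺ = {C}, which is not all of the schema, so we must add further attributes.
{A, C}⁺: A→BHK adds B, H, K; CK→DJ adds D, J; CJ→AGH adds G → {A, B, C, D, G, H, J, K}. Minimal: {C}⁺ = {C}; {A}⁺ = {A, B, H, K} — none reach the full schema.
{C, J}⁺: CJ→AGH adds A, G, H; H→B adds B; A→BHK adds K; CK→DJ adds D → {A, B, C, D, G, H, J, K}. Minimal: {J}⁺ = {J}; {C}⁺ = {C} — none reach the full schema.
{C, K}⁺: CK→DJ adds D, J; CJ→AGH adds A, G, H; H→B adds B → {A, B, C, D, G, H, J, K}. Minimal: {K}⁺ = {K}; {C}⁺ = {C} — none reach the full schema.

{A, C}, {C, J}, {C, K}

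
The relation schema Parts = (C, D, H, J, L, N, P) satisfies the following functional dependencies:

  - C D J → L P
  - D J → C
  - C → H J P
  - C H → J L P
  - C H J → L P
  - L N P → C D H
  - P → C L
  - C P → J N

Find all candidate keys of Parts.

{C}⁺: C→HJP adds H, J, P; CH→JLP adds L; CP→JN adds N; LNP→CDH adds D → {C, D, H, J, L, N, P}.
{P}⁺: P→CL adds C, L; CP→JN adds J, N; C→HJP adds H; LNP→CDH adds D → {C, D, H, J, L, N, P}.
{D, J}⁺: DJ→C adds C; C→HJP adds H, P; CH→JLP adds L; CP→JN adds N → {C, D, H, J, L, N, P}. Minimal: {J}⁺ = {J}; {D}⁺ = {D} — none reach the full schema.
Any other superkey contains one of these as a subset, so there are no further candidate keys.

(C); (P); (D, J)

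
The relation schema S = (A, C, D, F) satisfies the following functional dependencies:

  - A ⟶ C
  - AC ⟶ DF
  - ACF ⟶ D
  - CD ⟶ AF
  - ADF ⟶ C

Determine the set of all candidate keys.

{A}⁺: A→C adds C; AC→DF adds D, F → {A, C, D, F}.
{C, D}⁺: CD→AF adds A, F → {A, C, D, F}.
Any other superkey contains one of these as a subset, so there are no further candidate keys.

{A}; {C, D}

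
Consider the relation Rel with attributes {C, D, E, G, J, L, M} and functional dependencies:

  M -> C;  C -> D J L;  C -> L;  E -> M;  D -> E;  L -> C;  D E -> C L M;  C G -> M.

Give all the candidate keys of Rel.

CG; DG; EG; GL; GM

Attribute G never appears on the right-hand side of any dependency, so G must belong to every candidate key.
{G}⁺ = {G}, which is not all of the schema, so we must add further attributes.
{C, G}⁺: C→DJL adds D, J, L; D→E adds E; DE→CLM adds M → {C, D, E, G, J, L, M}. Minimal: {G}⁺ = {G}; {C}⁺ = {C, D, E, J, L, M} — none reach the full schema.
{D, G}⁺: D→E adds E; DE→CLM adds C, L, M; C→DJL adds J → {C, D, E, G, J, L, M}. Minimal: {G}⁺ = {G}; {D}⁺ = {C, D, E, J, L, M} — none reach the full schema.
{E, G}⁺: E→M adds M; M→C adds C; C→DJL adds D, J, L → {C, D, E, G, J, L, M}. Minimal: {G}⁺ = {G}; {E}⁺ = {C, D, E, J, L, M} — none reach the full schema.
{G, L}⁺: L→C adds C; CG→M adds M; C→DJL adds D, J; D→E adds E → {C, D, E, G, J, L, M}. Minimal: {L}⁺ = {C, D, E, J, L, M}; {G}⁺ = {G} — none reach the full schema.
{G, M}⁺: M→C adds C; C→DJL adds D, J, L; D→E adds E → {C, D, E, G, J, L, M}. Minimal: {M}⁺ = {C, D, E, J, L, M}; {G}⁺ = {G} — none reach the full schema.
Any other superkey contains one of these as a subset, so there are no further candidate keys.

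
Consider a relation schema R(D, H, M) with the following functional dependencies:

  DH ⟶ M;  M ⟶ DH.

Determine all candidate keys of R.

{M}⁺: M→DH adds D, H → {D, H, M}.
{D, H}⁺: DH→M adds M → {D, H, M}. Minimal: {H}⁺ = {H}; {D}⁺ = {D} — none reach the full schema.
Any other superkey contains one of these as a subset, so there are no further candidate keys.

{M}, {D, H}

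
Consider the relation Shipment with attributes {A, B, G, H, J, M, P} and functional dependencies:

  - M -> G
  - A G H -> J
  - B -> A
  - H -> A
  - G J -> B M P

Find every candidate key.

{G, H}, {H, M}

Attribute H never appears on the right-hand side of any dependency, so H must belong to every candidate key.
{H}⁺ = {A, H}, which is not all of the schema, so we must add further attributes.
{G, H}⁺: H→A adds A; AGH→J adds J; GJ→BMP adds B, M, P → {A, B, G, H, J, M, P}. Minimal: {H}⁺ = {A, H}; {G}⁺ = {G} — none reach the full schema.
{H, M}⁺: M→G adds G; H→A adds A; AGH→J adds J; GJ→BMP adds B, P → {A, B, G, H, J, M, P}. Minimal: {M}⁺ = {G, M}; {H}⁺ = {A, H} — none reach the full schema.
Any other superkey contains one of these as a subset, so there are no further candidate keys.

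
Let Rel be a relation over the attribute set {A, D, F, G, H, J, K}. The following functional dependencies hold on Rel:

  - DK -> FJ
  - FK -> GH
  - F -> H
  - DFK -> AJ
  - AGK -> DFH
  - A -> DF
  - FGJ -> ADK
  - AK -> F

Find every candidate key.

{A, K}; {D, K}; {A, G, J}; {F, G, J}; {F, J, K}

{A, K}⁺: A→DF adds D, F; DK→FJ adds J; FK→GH adds G, H → {A, D, F, G, H, J, K}. Minimal: {K}⁺ = {K}; {A}⁺ = {A, D, F, H} — none reach the full schema.
{D, K}⁺: DK→FJ adds F, J; FK→GH adds G, H; DFK→AJ adds A → {A, D, F, G, H, J, K}. Minimal: {K}⁺ = {K}; {D}⁺ = {D} — none reach the full schema.
{A, G, J}⁺: A→DF adds D, F; FGJ→ADK adds K; FK→GH adds H → {A, D, F, G, H, J, K}. Minimal: {G, J}⁺ = {G, J}; {A, J}⁺ = {A, D, F, H, J}; {A, G}⁺ = {A, D, F, G, H} — none reach the full schema.
{F, G, J}⁺: F→H adds H; FGJ→ADK adds A, D, K → {A, D, F, G, H, J, K}. Minimal: {G, J}⁺ = {G, J}; {F, J}⁺ = {F, H, J}; {F, G}⁺ = {F, G, H} — none reach the full schema.
{F, J, K}⁺: FK→GH adds G, H; FGJ→ADK adds A, D → {A, D, F, G, H, J, K}. Minimal: {J, K}⁺ = {J, K}; {F, K}⁺ = {F, G, H, K}; {F, J}⁺ = {F, H, J} — none reach the full schema.
Any other superkey contains one of these as a subset, so there are no further candidate keys.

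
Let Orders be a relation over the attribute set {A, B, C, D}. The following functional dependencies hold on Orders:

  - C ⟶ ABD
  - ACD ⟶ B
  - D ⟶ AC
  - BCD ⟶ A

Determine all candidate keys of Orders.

(C); (D)

{C}⁺: C→ABD adds A, B, D → {A, B, C, D}.
{D}⁺: D→AC adds A, C; C→ABD adds B → {A, B, C, D}.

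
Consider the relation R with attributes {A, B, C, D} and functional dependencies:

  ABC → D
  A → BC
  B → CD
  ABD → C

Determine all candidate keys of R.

{A}⁺: A→BC adds B, C; B→CD adds D → {A, B, C, D}.
No other minimal superkey exists.

{A}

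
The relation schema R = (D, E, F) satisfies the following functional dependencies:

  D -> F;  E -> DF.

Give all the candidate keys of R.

Attribute E never appears on the right-hand side of any dependency, so E must belong to every candidate key.
{E}⁺ = {D, E, F}, which is all of the schema, so {E} is the only candidate key.

{E}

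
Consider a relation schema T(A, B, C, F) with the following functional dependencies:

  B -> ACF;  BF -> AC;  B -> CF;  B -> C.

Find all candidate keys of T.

{B}

Attribute B never appears on the right-hand side of any dependency, so B must belong to every candidate key.
{B}⁺ = {A, B, C, F}, which is all of the schema, so {B} is the only candidate key.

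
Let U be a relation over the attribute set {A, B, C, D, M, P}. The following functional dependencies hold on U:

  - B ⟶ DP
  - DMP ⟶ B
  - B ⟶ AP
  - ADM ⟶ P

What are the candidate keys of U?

{B, C, M}; {A, C, D, M}; {C, D, M, P}

{B, C, M}⁺: B→DP adds D, P; B→AP adds A → {A, B, C, D, M, P}. Minimal: {C, M}⁺ = {C, M}; {B, M}⁺ = {A, B, D, M, P}; {B, C}⁺ = {A, B, C, D, P} — none reach the full schema.
{A, C, D, M}⁺: ADM→P adds P; DMP→B adds B → {A, B, C, D, M, P}. Minimal: {C, D, M}⁺ = {C, D, M}; {A, D, M}⁺ = {A, B, D, M, P}; {A, C, M}⁺ = {A, C, M}; … — none reach the full schema.
{C, D, M, P}⁺: DMP→B adds B; B→AP adds A → {A, B, C, D, M, P}. Minimal: {D, M, P}⁺ = {A, B, D, M, P}; {C, M, P}⁺ = {C, M, P}; {C, D, P}⁺ = {C, D, P}; … — none reach the full schema.
Any other superkey contains one of these as a subset, so there are no further candidate keys.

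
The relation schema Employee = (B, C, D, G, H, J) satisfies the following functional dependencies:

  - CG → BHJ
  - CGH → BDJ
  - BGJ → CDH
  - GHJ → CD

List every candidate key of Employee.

{C, G}⁺: CG→BHJ adds B, H, J; CGH→BDJ adds D → {B, C, D, G, H, J}.
{B, G, J}⁺: BGJ→CDH adds C, D, H → {B, C, D, G, H, J}.
{G, H, J}⁺: GHJ→CD adds C, D; CG→BHJ adds B → {B, C, D, G, H, J}.

(C, G); (B, G, J); (G, H, J)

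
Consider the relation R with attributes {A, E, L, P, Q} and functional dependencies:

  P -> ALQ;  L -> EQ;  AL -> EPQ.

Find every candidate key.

(P), (A, L)

{P}⁺: P→ALQ adds A, L, Q; L→EQ adds E → {A, E, L, P, Q}.
{A, L}⁺: L→EQ adds E, Q; AL→EPQ adds P → {A, E, L, P, Q}.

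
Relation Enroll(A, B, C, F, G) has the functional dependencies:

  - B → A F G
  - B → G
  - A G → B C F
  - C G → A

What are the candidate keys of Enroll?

{B}⁺: B→AFG adds A, F, G; AG→BCF adds C → {A, B, C, F, G}.
{A, G}⁺: AG→BCF adds B, C, F → {A, B, C, F, G}.
{C, G}⁺: CG→A adds A; AG→BCF adds B, F → {A, B, C, F, G}.
Any other superkey contains one of these as a subset, so there are no further candidate keys.

B; AG; CG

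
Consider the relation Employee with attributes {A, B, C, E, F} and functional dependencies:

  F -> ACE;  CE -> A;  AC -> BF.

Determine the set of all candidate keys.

{F}, {A, C}, {C, E}

{F}⁺: F→ACE adds A, C, E; AC→BF adds B → {A, B, C, E, F}.
{A, C}⁺: AC→BF adds B, F; F→ACE adds E → {A, B, C, E, F}. Minimal: {C}⁺ = {C}; {A}⁺ = {A} — none reach the full schema.
{C, E}⁺: CE→A adds A; AC→BF adds B, F → {A, B, C, E, F}. Minimal: {E}⁺ = {E}; {C}⁺ = {C} — none reach the full schema.
Any other superkey contains one of these as a subset, so there are no further candidate keys.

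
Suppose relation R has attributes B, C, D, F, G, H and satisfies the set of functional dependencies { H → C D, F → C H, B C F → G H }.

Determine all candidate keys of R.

Attributes B, F never appear on any right-hand side, so every candidate key must contain {B, F}.
{B, F}⁺ = {B, C, D, F, G, H}, which is all of the schema, so {B, F} is the only candidate key.

{B, F}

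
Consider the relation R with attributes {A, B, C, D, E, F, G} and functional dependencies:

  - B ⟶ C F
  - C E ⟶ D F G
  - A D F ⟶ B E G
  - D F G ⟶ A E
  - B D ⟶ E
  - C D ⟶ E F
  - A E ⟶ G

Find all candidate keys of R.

{B, D}⁺: B→CF adds C, F; BD→E adds E; CE→DFG adds G; DFG→AE adds A → {A, B, C, D, E, F, G}. Minimal: {D}⁺ = {D}; {B}⁺ = {B, C, F} — none reach the full schema.
{B, E}⁺: B→CF adds C, F; CE→DFG adds D, G; DFG→AE adds A → {A, B, C, D, E, F, G}. Minimal: {E}⁺ = {E}; {B}⁺ = {B, C, F} — none reach the full schema.
{C, D}⁺: CD→EF adds E, F; CE→DFG adds G; DFG→AE adds A; ADF→BEG adds B → {A, B, C, D, E, F, G}. Minimal: {D}⁺ = {D}; {C}⁺ = {C} — none reach the full schema.
{C, E}⁺: CE→DFG adds D, F, G; DFG→AE adds A; ADF→BEG adds B → {A, B, C, D, E, F, G}. Minimal: {E}⁺ = {E}; {C}⁺ = {C} — none reach the full schema.
{A, D, F}⁺: ADF→BEG adds B, E, G; B→CF adds C → {A, B, C, D, E, F, G}. Minimal: {D, F}⁺ = {D, F}; {A, F}⁺ = {A, F}; {A, D}⁺ = {A, D} — none reach the full schema.
{D, F, G}⁺: DFG→AE adds A, E; ADF→BEG adds B; B→CF adds C → {A, B, C, D, E, F, G}. Minimal: {F, G}⁺ = {F, G}; {D, G}⁺ = {D, G}; {D, F}⁺ = {D, F} — none reach the full schema.

(B, D); (B, E); (C, D); (C, E); (A, D, F); (D, F, G)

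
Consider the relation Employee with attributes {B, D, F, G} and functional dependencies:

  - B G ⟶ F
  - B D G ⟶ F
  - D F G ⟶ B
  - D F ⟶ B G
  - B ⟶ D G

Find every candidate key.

{B}; {D, F}

{B}⁺: B→DG adds D, G; BG→F adds F → {B, D, F, G}.
{D, F}⁺: DF→BG adds B, G → {B, D, F, G}. Minimal: {F}⁺ = {F}; {D}⁺ = {D} — none reach the full schema.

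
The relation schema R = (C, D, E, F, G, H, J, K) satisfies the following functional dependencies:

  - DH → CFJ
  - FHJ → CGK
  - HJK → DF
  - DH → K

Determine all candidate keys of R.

{D, E, H}, {E, F, H, J}, {E, H, J, K}

Attributes E, H never appear on any right-hand side, so every candidate key must contain {E, H}.
{E, H}⁺ = {E, H}, which is not all of the schema, so we must add further attributes.
{D, E, H}⁺: DH→CFJ adds C, F, J; FHJ→CGK adds G, K → {C, D, E, F, G, H, J, K}. Minimal: {E, H}⁺ = {E, H}; {D, H}⁺ = {C, D, F, G, H, J, K}; {D, E}⁺ = {D, E} — none reach the full schema.
{E, F, H, J}⁺: FHJ→CGK adds C, G, K; HJK→DF adds D → {C, D, E, F, G, H, J, K}. Minimal: {F, H, J}⁺ = {C, D, F, G, H, J, K}; {E, H, J}⁺ = {E, H, J}; {E, F, J}⁺ = {E, F, J}; … — none reach the full schema.
{E, H, J, K}⁺: HJK→DF adds D, F; DH→CFJ adds C; FHJ→CGK adds G → {C, D, E, F, G, H, J, K}. Minimal: {H, J, K}⁺ = {C, D, F, G, H, J, K}; {E, J, K}⁺ = {E, J, K}; {E, H, K}⁺ = {E, H, K}; … — none reach the full schema.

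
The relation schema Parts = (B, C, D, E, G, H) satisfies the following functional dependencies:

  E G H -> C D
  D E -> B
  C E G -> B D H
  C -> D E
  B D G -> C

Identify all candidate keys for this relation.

{C, G}, {B, D, G}, {D, E, G}, {E, G, H}

Attribute G never appears on the right-hand side of any dependency, so G must belong to every candidate key.
{G}⁺ = {G}, which is not all of the schema, so we must add further attributes.
{C, G}⁺: C→DE adds D, E; DE→B adds B; CEG→BDH adds H → {B, C, D, E, G, H}. Minimal: {G}⁺ = {G}; {C}⁺ = {B, C, D, E} — none reach the full schema.
{B, D, G}⁺: BDG→C adds C; C→DE adds E; CEG→BDH adds H → {B, C, D, E, G, H}. Minimal: {D, G}⁺ = {D, G}; {B, G}⁺ = {B, G}; {B, D}⁺ = {B, D} — none reach the full schema.
{D, E, G}⁺: DE→B adds B; BDG→C adds C; CEG→BDH adds H → {B, C, D, E, G, H}. Minimal: {E, G}⁺ = {E, G}; {D, G}⁺ = {D, G}; {D, E}⁺ = {B, D, E} — none reach the full schema.
{E, G, H}⁺: EGH→CD adds C, D; DE→B adds B → {B, C, D, E, G, H}. Minimal: {G, H}⁺ = {G, H}; {E, H}⁺ = {E, H}; {E, G}⁺ = {E, G} — none reach the full schema.
Any other superkey contains one of these as a subset, so there are no further candidate keys.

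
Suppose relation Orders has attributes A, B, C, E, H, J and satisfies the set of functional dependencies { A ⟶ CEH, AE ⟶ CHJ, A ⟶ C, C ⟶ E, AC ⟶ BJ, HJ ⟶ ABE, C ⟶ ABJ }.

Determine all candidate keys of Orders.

{A}⁺: A→CEH adds C, E, H; AE→CHJ adds J; AC→BJ adds B → {A, B, C, E, H, J}.
{C}⁺: C→E adds E; C→ABJ adds A, B, J; A→CEH adds H → {A, B, C, E, H, J}.
{H, J}⁺: HJ→ABE adds A, B, E; A→CEH adds C → {A, B, C, E, H, J}.

{A}, {C}, {H, J}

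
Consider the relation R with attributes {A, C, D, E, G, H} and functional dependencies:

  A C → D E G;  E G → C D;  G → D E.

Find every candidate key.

Attributes A, H never appear on any right-hand side, so every candidate key must contain {A, H}.
{A, H}⁺ = {A, H}, which is not all of the schema, so we must add further attributes.
{A, C, H}⁺: AC→DEG adds D, E, G → {A, C, D, E, G, H}.
{A, G, H}⁺: G→DE adds D, E; EG→CD adds C → {A, C, D, E, G, H}.

{A, C, H}, {A, G, H}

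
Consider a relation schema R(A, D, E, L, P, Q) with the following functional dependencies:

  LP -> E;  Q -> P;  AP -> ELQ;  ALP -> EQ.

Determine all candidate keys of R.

{A, D, P}, {A, D, Q}

Attributes A, D never appear on any right-hand side, so every candidate key must contain {A, D}.
{A, D}⁺ = {A, D}, which is not all of the schema, so we must add further attributes.
{A, D, P}⁺: AP→ELQ adds E, L, Q → {A, D, E, L, P, Q}.
{A, D, Q}⁺: Q→P adds P; AP→ELQ adds E, L → {A, D, E, L, P, Q}.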